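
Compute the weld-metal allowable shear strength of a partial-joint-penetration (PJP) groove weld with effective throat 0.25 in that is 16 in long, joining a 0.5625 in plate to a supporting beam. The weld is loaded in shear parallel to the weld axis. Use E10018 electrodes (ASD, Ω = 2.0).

R_n/Ω ≈ 120 kip

E100XX → F_EXX = 100 ksi.
Effective throat (given) t_e = 0.25 in.
A_we = 0.25 × 16 = 4 in².
F_nw = 0.6 F_EXX = 60 ksi.
R_n/Ω = (60 × 4) / 2.0 = 120 kip.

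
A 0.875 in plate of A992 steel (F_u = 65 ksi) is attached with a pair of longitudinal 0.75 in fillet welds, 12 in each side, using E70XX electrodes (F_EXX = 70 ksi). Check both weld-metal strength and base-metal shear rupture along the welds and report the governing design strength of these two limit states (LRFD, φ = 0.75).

t_e = 0.707 × 0.75 = 0.5302 in; L = 24 in.
Weld metal: φR_n = 0.75 × 0.6 × 70 × 0.5302 × 24 = 400.9 kip.
Base metal (shear rupture): φR_n = 0.75 × 0.6 × 65 × 0.875 × 24 = 614.2 kip.
Governing: weld metal.

φR_n ≈ 401 kip (weld metal governs)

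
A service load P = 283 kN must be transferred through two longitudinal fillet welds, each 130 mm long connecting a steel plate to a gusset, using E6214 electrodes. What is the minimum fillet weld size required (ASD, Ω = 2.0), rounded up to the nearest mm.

w = 9 mm

E62XX → F_EXX = 620 MPa.
Total weld length L = 260 mm.
Required throat t_e = P × Ω / (0.6 F_EXX × L) = 283 × 2.0 / (0.6 × 620 × 260 × 10⁻³) = 5.852 mm.
Required leg w = t_e / 0.707 = 8.277 mm → use 9 mm.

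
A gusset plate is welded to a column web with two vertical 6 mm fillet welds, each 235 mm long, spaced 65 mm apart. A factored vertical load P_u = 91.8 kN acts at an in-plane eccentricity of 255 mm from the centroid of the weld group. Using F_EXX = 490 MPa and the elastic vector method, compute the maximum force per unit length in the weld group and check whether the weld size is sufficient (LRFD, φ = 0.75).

f_max ≈ 1140 N/mm; NOT adequate

Total weld length L_w = 470 mm. Treat welds as unit-width lines.
Polar moment about centroid: J = 2[d³/12 + d(b/2)²] = 2[235³/12 + 235×32.5²] = 2659000 mm³.
Direct shear f_v = P/L_w = 91.8×10³ / 470 = 195.3 N/mm (vertical).
Torsion M = P·e = 91.8×10³ × 255 = 23409000 N·mm.
Critical point at (x, y) = (32.5, 117.5) from centroid. f_tx = M·y/J = 1034 N/mm; f_ty = M·x/J = 286.1 N/mm.
Resultant f_max = √[f_tx² + (f_v + f_ty)²] = √[1034² + (195.3 + 286.1)²] = 1141 N/mm.
Capacity per unit length: φr_n = 0.75 × 0.6 × 490 × (0.707 × 6) = 935.4 N/mm.
1141 > 935.4 → NOT adequate.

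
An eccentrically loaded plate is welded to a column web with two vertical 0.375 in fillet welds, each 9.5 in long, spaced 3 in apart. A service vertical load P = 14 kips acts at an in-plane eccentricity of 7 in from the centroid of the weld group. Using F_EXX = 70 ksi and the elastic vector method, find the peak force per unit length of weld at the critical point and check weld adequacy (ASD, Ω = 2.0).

f_max ≈ 2.94 kip/in; adequate

Total weld length L_w = 19 in. Treat welds as unit-width lines.
Polar moment about centroid: J = 2[d³/12 + d(b/2)²] = 2[9.5³/12 + 9.5×1.5²] = 185.6 in³.
Direct shear f_v = P/L_w = 14 / 19 = 0.7368 kip/in (vertical).
Torsion M = P·e = 14 × 7 = 98 kip·in.
Critical point at (x, y) = (1.5, 4.75) from centroid. f_tx = M·y/J = 2.507 kip/in; f_ty = M·x/J = 0.7918 kip/in.
Resultant f_max = √[f_tx² + (f_v + f_ty)²] = √[2.507² + (0.7368 + 0.7918)²] = 2.937 kip/in.
Capacity per unit length: r_n/Ω = (1/2.0) × 0.6 × 70 × (0.707 × 0.375) = 5.568 kip/in.
2.937 ≤ 5.568 → adequate.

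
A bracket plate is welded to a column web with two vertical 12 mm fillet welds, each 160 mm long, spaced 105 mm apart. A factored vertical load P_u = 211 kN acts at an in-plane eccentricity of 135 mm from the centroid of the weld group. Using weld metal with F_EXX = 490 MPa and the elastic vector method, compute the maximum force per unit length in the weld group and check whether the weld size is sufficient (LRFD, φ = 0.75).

f_max ≈ 2170 N/mm; NOT adequate

Total weld length L_w = 320 mm. Treat welds as unit-width lines.
Polar moment about centroid: J = 2[d³/12 + d(b/2)²] = 2[160³/12 + 160×52.5²] = 1565000 mm³.
Direct shear f_v = P/L_w = 211×10³ / 320 = 659.4 N/mm (vertical).
Torsion M = P·e = 211×10³ × 135 = 28485000 N·mm.
Critical point at (x, y) = (52.5, 80) from centroid. f_tx = M·y/J = 1456 N/mm; f_ty = M·x/J = 955.8 N/mm.
Resultant f_max = √[f_tx² + (f_v + f_ty)²] = √[1456² + (659.4 + 955.8)²] = 2175 N/mm.
Capacity per unit length: φr_n = 0.75 × 0.6 × 490 × (0.707 × 12) = 1871 N/mm.
2175 > 1871 → NOT adequate.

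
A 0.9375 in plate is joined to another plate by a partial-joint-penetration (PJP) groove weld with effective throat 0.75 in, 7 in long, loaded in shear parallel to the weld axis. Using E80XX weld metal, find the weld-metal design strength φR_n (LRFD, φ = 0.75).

E80XX → F_EXX = 80 ksi.
Effective throat (given) t_e = 0.75 in.
A_we = 0.75 × 7 = 5.25 in².
F_nw = 0.6 F_EXX = 48 ksi.
φR_n = 0.75 × 48 × 5.25 = 189 kip.

φR_n ≈ 189 kip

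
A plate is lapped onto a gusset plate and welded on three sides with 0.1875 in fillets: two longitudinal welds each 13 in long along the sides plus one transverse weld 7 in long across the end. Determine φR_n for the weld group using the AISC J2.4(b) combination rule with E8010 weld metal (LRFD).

E80XX → F_EXX = 80 ksi.
t_e = 0.707 × 0.1875 = 0.1326 in.
R_nwl = 0.6 × 80 × 0.1326 × 26 = 165.4 kips (longitudinal, 2 welds).
R_nwt = 0.6 × 80 × 0.1326 × 7 = 44.54 kips (transverse, base value).
(i) R_nwl + R_nwt = 210 kips; (ii) 0.85 R_nwl + 1.5 R_nwt = 207.4 kips.
R_n = max = 210 kips [governs: (i)]; φR_n = 157.5 kips.

φR_n ≈ 157 kips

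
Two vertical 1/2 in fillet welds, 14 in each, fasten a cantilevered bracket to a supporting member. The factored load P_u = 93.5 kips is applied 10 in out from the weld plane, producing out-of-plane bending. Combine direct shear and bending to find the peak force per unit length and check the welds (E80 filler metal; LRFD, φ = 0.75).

f_max ≈ 14.7 kip/in; NOT adequate

E80XX → F_EXX = 80 ksi.
L_w = 2 × 14 = 28 in; section modulus (unit throat) S = 2 × L²/6 = 65.33 in².
Direct shear f_v = P/L_w = 93.5/28 = 3.339 kip/in.
Moment M = P × e = 93.5 × 10 = 935 kip·in; bending f_b = M/S = 14.31 kip/in.
f_max = √(f_v² + f_b²) = √(3.339² + 14.31²) = 14.7 kip/in.
φr_n = 0.75 × 0.6 × 80 × (0.707 × 0.5) = 12.73 kip/in → NOT adequate.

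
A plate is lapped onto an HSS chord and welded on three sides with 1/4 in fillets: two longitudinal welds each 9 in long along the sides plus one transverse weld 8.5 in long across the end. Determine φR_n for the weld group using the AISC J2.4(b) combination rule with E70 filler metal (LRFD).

E70XX → F_EXX = 70 ksi.
t_e = 0.707 × 0.25 = 0.1767 in.
R_nwl = 0.6 × 70 × 0.1767 × 18 = 133.6 kip (longitudinal, 2 welds).
R_nwt = 0.6 × 70 × 0.1767 × 8.5 = 63.1 kip (transverse, base value).
(i) R_nwl + R_nwt = 196.7 kip; (ii) 0.85 R_nwl + 1.5 R_nwt = 208.2 kip.
R_n = max = 208.2 kip [governs: (ii)]; φR_n = 156.2 kip.

φR_n ≈ 156 kip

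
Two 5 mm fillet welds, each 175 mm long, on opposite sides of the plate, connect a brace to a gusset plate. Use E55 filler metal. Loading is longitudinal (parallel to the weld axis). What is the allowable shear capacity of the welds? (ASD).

R_n/Ω ≈ 204 kN

E55XX → F_EXX = 550 MPa.
Effective throat t_e = 0.707 × 5 = 3.535 mm.
Total length L = 350 mm; A_we = 3.535 × 350 = 1237 mm².
F_nw = 0.6 F_EXX = 0.6 × 550 = 330 MPa.
R_n = 330 × 1237 × 10⁻³ = 408.3 kN; R_n/Ω = 408.3/2.0 = 204.1 kN.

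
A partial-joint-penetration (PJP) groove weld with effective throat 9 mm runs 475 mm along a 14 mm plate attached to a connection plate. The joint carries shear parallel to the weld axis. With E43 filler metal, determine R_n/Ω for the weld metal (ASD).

E43XX → F_EXX = 430 MPa.
Effective throat (given) t_e = 9 mm.
A_we = 9 × 475 = 4275 mm².
F_nw = 0.6 F_EXX = 258 MPa.
R_n/Ω = (258 × 4275) / 2.0 × 10⁻³ = 551.5 kN.

R_n/Ω ≈ 551 kN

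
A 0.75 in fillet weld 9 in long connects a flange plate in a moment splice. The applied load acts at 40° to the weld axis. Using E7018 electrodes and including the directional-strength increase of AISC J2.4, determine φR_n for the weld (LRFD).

φR_n ≈ 189 kips

E70XX → F_EXX = 70 ksi.
t_e = 0.707 × 0.75 = 0.5302 in; A_we = 0.5302 × 9 = 4.772 in².
Directional factor: 1.0 + 0.5 sin^1.5(40°) = 1.258.
F_nw = 0.6 × 70 × 1.258 = 52.82 ksi.
φR_n = 0.75 × 52.82 × 4.772 = 189.1 kips.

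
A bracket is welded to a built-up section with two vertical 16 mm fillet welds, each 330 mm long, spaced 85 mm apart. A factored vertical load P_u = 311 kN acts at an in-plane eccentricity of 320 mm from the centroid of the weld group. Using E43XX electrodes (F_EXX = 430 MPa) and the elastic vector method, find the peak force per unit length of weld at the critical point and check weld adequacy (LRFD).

f_max ≈ 2520 N/mm; NOT adequate

Total weld length L_w = 660 mm. Treat welds as unit-width lines.
Polar moment about centroid: J = 2[d³/12 + d(b/2)²] = 2[330³/12 + 330×42.5²] = 7182000 mm³.
Direct shear f_v = P/L_w = 311×10³ / 660 = 471.2 N/mm (vertical).
Torsion M = P·e = 311×10³ × 320 = 99520000 N·mm.
Critical point at (x, y) = (42.5, 165) from centroid. f_tx = M·y/J = 2287 N/mm; f_ty = M·x/J = 588.9 N/mm.
Resultant f_max = √[f_tx² + (f_v + f_ty)²] = √[2287² + (471.2 + 588.9)²] = 2520 N/mm.
Capacity per unit length: φr_n = 0.75 × 0.6 × 430 × (0.707 × 16) = 2189 N/mm.
2520 > 2189 → NOT adequate.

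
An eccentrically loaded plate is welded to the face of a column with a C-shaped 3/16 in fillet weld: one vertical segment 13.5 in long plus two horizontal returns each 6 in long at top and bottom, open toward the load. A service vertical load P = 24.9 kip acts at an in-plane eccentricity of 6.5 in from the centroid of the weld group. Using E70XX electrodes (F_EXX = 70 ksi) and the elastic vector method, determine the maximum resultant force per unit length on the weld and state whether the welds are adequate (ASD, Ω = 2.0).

f_max ≈ 2.26 kip/in; adequate

Total weld length L_w = 25.5 in. Treat welds as unit-width lines.
Centroid: x̄ = 2×6×3 / 25.5 = 1.412 in from the vertical weld.
Polar moment about centroid: J = I_x + I_y = [13.5³/12 + 2×6×6.75²] + [13.5×1.412² + 2(6³/12 + 6×1.588²)] = 845 in³.
Direct shear f_v = P/L_w = 24.9 / 25.5 = 0.9765 kip/in (vertical).
Torsion M = P·e = 24.9 × 6.5 = 161.85 kip·in.
Critical point at (x, y) = (4.588, 6.75) from centroid. f_tx = M·y/J = 1.293 kip/in; f_ty = M·x/J = 0.8789 kip/in.
Resultant f_max = √[f_tx² + (f_v + f_ty)²] = √[1.293² + (0.9765 + 0.8789)²] = 2.261 kip/in.
Capacity per unit length: r_n/Ω = (1/2.0) × 0.6 × 70 × (0.707 × 0.1875) = 2.784 kip/in.
2.261 ≤ 2.784 → adequate.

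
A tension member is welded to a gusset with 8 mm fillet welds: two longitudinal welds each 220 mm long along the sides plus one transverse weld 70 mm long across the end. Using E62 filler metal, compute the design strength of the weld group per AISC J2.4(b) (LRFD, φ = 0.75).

φR_n ≈ 805 kN

E62XX → F_EXX = 620 MPa.
t_e = 0.707 × 8 = 5.656 mm.
R_nwl = 0.6 × 620 × 5.656 × 440 × 10⁻³ = 925.8 kN (longitudinal, 2 welds).
R_nwt = 0.6 × 620 × 5.656 × 70 × 10⁻³ = 147.3 kN (transverse, base value).
(i) R_nwl + R_nwt = 1073 kN; (ii) 0.85 R_nwl + 1.5 R_nwt = 1008 kN.
R_n = max = 1073 kN [governs: (i)]; φR_n = 804.8 kN.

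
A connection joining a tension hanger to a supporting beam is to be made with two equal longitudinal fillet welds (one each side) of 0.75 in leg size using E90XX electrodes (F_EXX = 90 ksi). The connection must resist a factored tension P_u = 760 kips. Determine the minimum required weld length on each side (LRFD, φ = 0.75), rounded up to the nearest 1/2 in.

L = 18 in on each side

Throat t_e = 0.707 × 0.75 = 0.5302 in.
φr_n = 0.75 × 0.6 × 90 × 0.5302 = 21.48 kips/in.
L_req = P_u / φr_n = 760 / 21.48 = 35.39 in total.
Per side: 35.39 / 2 = 17.69 in.
Round up → use L = 18 in on each side.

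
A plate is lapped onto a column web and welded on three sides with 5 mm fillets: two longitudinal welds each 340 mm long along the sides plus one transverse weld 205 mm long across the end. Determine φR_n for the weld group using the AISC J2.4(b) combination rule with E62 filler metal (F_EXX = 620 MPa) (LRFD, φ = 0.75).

φR_n ≈ 873 kN

t_e = 0.707 × 5 = 3.535 mm.
R_nwl = 0.6 × 620 × 3.535 × 680 × 10⁻³ = 894.2 kN (longitudinal, 2 welds).
R_nwt = 0.6 × 620 × 3.535 × 205 × 10⁻³ = 269.6 kN (transverse, base value).
(i) R_nwl + R_nwt = 1164 kN; (ii) 0.85 R_nwl + 1.5 R_nwt = 1164 kN.
R_n = max = 1164 kN [governs: (ii)]; φR_n = 873.3 kN.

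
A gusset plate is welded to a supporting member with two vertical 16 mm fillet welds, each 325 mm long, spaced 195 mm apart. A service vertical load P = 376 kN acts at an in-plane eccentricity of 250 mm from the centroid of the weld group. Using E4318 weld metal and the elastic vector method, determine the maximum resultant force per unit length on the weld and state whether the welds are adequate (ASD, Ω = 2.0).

f_max ≈ 1860 N/mm; NOT adequate

E43XX → F_EXX = 430 MPa.
Total weld length L_w = 650 mm. Treat welds as unit-width lines.
Polar moment about centroid: J = 2[d³/12 + d(b/2)²] = 2[325³/12 + 325×97.5²] = 11900000 mm³.
Direct shear f_v = P/L_w = 376×10³ / 650 = 578.5 N/mm (vertical).
Torsion M = P·e = 376×10³ × 250 = 94000000 N·mm.
Critical point at (x, y) = (97.5, 162.5) from centroid. f_tx = M·y/J = 1284 N/mm; f_ty = M·x/J = 770.1 N/mm.
Resultant f_max = √[f_tx² + (f_v + f_ty)²] = √[1284² + (578.5 + 770.1)²] = 1862 N/mm.
Capacity per unit length: r_n/Ω = (1/2.0) × 0.6 × 430 × (0.707 × 16) = 1459 N/mm.
1862 > 1459 → NOT adequate.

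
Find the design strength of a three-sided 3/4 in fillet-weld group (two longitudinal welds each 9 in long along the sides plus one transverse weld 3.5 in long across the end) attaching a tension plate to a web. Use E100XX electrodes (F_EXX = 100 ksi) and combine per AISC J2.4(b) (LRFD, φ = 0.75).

φR_n ≈ 513 kips

t_e = 0.707 × 0.75 = 0.5302 in.
R_nwl = 0.6 × 100 × 0.5302 × 18 = 572.7 kips (longitudinal, 2 welds).
R_nwt = 0.6 × 100 × 0.5302 × 3.5 = 111.4 kips (transverse, base value).
(i) R_nwl + R_nwt = 684 kips; (ii) 0.85 R_nwl + 1.5 R_nwt = 653.8 kips.
R_n = max = 684 kips [governs: (i)]; φR_n = 513 kips.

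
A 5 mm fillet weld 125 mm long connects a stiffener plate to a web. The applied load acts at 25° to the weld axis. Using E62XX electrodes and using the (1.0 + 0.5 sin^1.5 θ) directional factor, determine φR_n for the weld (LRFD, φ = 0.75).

E62XX → F_EXX = 620 MPa.
t_e = 0.707 × 5 = 3.535 mm; A_we = 3.535 × 125 = 441.9 mm².
Directional factor: 1.0 + 0.5 sin^1.5(25°) = 1.137.
F_nw = 0.6 × 620 × 1.137 = 423.1 MPa.
φR_n = 0.75 × 423.1 × 441.9 × 10⁻³ = 140.2 kN.

φR_n ≈ 140 kN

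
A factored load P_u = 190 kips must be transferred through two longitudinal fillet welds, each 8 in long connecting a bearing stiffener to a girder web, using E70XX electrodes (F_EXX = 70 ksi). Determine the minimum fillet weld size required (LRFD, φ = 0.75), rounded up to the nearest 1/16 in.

Total weld length L = 16 in.
Required throat t_e = P_u / (φ × 0.6 F_EXX × L) = 190 / (0.75 × 0.6 × 70 × 16) = 0.377 in.
Required leg w = t_e / 0.707 = 0.5332 in → use 9/16 in.

w = 9/16 in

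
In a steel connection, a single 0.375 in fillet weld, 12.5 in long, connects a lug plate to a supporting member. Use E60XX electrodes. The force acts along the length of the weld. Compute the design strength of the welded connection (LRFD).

E60XX → F_EXX = 60 ksi.
Effective throat t_e = 0.707 × 0.375 = 0.2651 in.
Total length L = 12.5 in; A_we = 0.2651 × 12.5 = 3.314 in².
F_nw = 0.6 F_EXX = 0.6 × 60 = 36 ksi.
φR_n = 0.75 × 36 × 3.314 = 89.48 kip.

φR_n ≈ 89.5 kip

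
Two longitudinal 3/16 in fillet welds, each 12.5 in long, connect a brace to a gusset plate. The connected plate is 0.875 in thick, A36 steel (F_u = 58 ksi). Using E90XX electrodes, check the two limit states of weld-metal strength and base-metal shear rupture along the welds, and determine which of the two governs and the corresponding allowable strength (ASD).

R_n/Ω ≈ 89.5 kips (weld metal governs)

E90XX → F_EXX = 90 ksi.
t_e = 0.707 × 0.1875 = 0.1326 in; L = 25 in.
Weld metal: R_n/Ω = (1/2.0) × 0.6 × 90 × 0.1326 × 25 = 89.48 kips.
Base metal (shear rupture): R_n/Ω = (1/2.0) × 0.6 × 58 × 0.875 × 25 = 380.6 kips.
Governing: weld metal.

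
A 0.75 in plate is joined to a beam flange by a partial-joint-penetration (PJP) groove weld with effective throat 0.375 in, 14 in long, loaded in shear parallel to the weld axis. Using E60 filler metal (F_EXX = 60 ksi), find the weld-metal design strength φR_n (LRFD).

φR_n ≈ 142 kip

Effective throat (given) t_e = 0.375 in.
A_we = 0.375 × 14 = 5.25 in².
F_nw = 0.6 F_EXX = 36 ksi.
φR_n = 0.75 × 36 × 5.25 = 141.8 kip.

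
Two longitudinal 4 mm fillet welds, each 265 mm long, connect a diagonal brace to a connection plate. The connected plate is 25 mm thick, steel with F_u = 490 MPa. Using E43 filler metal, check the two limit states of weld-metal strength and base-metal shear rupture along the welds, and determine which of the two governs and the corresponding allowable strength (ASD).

E43XX → F_EXX = 430 MPa.
t_e = 0.707 × 4 = 2.828 mm; L = 530 mm.
Weld metal: R_n/Ω = (1/2.0) × 0.6 × 430 × 2.828 × 530 × 10⁻³ = 193.4 kN.
Base metal (shear rupture): R_n/Ω = (1/2.0) × 0.6 × 490 × 25 × 530 × 10⁻³ = 1948 kN.
Governing: weld metal.

R_n/Ω ≈ 193 kN (weld metal governs)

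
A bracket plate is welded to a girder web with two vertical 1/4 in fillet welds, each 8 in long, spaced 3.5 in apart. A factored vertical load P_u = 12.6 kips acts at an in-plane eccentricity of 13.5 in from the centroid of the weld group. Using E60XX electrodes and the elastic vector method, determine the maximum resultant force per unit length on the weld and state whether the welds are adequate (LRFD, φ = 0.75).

f_max ≈ 5.89 kip/in; NOT adequate

E60XX → F_EXX = 60 ksi.
Total weld length L_w = 16 in. Treat welds as unit-width lines.
Polar moment about centroid: J = 2[d³/12 + d(b/2)²] = 2[8³/12 + 8×1.75²] = 134.3 in³.
Direct shear f_v = P/L_w = 12.6 / 16 = 0.7875 kip/in (vertical).
Torsion M = P·e = 12.6 × 13.5 = 170.1 kip·in.
Critical point at (x, y) = (1.75, 4) from centroid. f_tx = M·y/J = 5.065 kip/in; f_ty = M·x/J = 2.216 kip/in.
Resultant f_max = √[f_tx² + (f_v + f_ty)²] = √[5.065² + (0.7875 + 2.216)²] = 5.889 kip/in.
Capacity per unit length: φr_n = 0.75 × 0.6 × 60 × (0.707 × 0.25) = 4.772 kip/in.
5.889 > 4.772 → NOT adequate.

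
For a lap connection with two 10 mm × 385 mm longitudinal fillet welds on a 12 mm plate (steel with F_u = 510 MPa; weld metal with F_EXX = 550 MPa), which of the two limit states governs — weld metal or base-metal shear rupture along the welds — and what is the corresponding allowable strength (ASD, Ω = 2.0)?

t_e = 0.707 × 10 = 7.07 mm; L = 770 mm.
Weld metal: R_n/Ω = (1/2.0) × 0.6 × 550 × 7.07 × 770 × 10⁻³ = 898.2 kN.
Base metal (shear rupture): R_n/Ω = (1/2.0) × 0.6 × 510 × 12 × 770 × 10⁻³ = 1414 kN.
Governing: weld metal.

R_n/Ω ≈ 898 kN (weld metal governs)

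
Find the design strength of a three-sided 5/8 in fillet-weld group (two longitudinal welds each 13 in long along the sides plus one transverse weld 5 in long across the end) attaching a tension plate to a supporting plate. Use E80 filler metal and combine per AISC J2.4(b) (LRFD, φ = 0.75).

φR_n ≈ 493 kips

E80XX → F_EXX = 80 ksi.
t_e = 0.707 × 0.625 = 0.4419 in.
R_nwl = 0.6 × 80 × 0.4419 × 26 = 551.5 kips (longitudinal, 2 welds).
R_nwt = 0.6 × 80 × 0.4419 × 5 = 106 kips (transverse, base value).
(i) R_nwl + R_nwt = 657.5 kips; (ii) 0.85 R_nwl + 1.5 R_nwt = 627.8 kips.
R_n = max = 657.5 kips [governs: (i)]; φR_n = 493.1 kips.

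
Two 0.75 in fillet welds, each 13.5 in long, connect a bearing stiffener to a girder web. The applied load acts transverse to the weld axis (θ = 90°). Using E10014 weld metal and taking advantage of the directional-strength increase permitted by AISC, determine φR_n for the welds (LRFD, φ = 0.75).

E100XX → F_EXX = 100 ksi.
t_e = 0.707 × 0.75 = 0.5302 in; A_we = 0.5302 × 27 = 14.32 in².
Directional factor: 1.0 + 0.5 sin^1.5(90°) = 1.5.
F_nw = 0.6 × 100 × 1.5 = 90 ksi.
φR_n = 0.75 × 90 × 14.32 = 966.4 kips.

φR_n ≈ 966 kips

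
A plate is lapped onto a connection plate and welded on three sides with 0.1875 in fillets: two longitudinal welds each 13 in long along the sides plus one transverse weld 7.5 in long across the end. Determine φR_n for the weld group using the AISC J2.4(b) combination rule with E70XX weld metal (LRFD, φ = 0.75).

φR_n ≈ 140 kip

E70XX → F_EXX = 70 ksi.
t_e = 0.707 × 0.1875 = 0.1326 in.
R_nwl = 0.6 × 70 × 0.1326 × 26 = 144.8 kip (longitudinal, 2 welds).
R_nwt = 0.6 × 70 × 0.1326 × 7.5 = 41.76 kip (transverse, base value).
(i) R_nwl + R_nwt = 186.5 kip; (ii) 0.85 R_nwl + 1.5 R_nwt = 185.7 kip.
R_n = max = 186.5 kip [governs: (i)]; φR_n = 139.9 kip.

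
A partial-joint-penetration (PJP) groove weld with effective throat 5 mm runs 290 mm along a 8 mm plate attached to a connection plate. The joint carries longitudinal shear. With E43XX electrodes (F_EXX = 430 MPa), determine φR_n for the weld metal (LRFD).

φR_n ≈ 281 kN

Effective throat (given) t_e = 5 mm.
A_we = 5 × 290 = 1450 mm².
F_nw = 0.6 F_EXX = 258 MPa.
φR_n = 0.75 × 258 × 1450 × 10⁻³ = 280.6 kN.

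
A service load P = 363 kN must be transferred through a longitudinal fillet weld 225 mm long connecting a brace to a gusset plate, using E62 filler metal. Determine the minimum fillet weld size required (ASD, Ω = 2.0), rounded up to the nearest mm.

w = 13 mm

E62XX → F_EXX = 620 MPa.
Total weld length L = 225 mm.
Required throat t_e = P × Ω / (0.6 F_EXX × L) = 363 × 2.0 / (0.6 × 620 × 225 × 10⁻³) = 8.674 mm.
Required leg w = t_e / 0.707 = 12.27 mm → use 13 mm.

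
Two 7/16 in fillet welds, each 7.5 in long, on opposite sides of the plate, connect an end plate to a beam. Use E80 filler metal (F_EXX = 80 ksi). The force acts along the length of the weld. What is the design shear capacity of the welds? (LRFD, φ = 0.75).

φR_n ≈ 167 kips

Effective throat t_e = 0.707 × 0.4375 = 0.3093 in.
Total length L = 15 in; A_we = 0.3093 × 15 = 4.64 in².
F_nw = 0.6 F_EXX = 0.6 × 80 = 48 ksi.
φR_n = 0.75 × 48 × 4.64 = 167 kips.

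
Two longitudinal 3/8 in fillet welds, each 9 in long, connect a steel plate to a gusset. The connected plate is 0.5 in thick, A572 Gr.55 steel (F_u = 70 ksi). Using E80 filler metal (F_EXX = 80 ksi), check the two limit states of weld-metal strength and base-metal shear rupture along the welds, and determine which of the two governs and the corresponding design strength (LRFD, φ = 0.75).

t_e = 0.707 × 0.375 = 0.2651 in; L = 18 in.
Weld metal: φR_n = 0.75 × 0.6 × 80 × 0.2651 × 18 = 171.8 kip.
Base metal (shear rupture): φR_n = 0.75 × 0.6 × 70 × 0.5 × 18 = 283.5 kip.
Governing: weld metal.

φR_n ≈ 172 kip (weld metal governs)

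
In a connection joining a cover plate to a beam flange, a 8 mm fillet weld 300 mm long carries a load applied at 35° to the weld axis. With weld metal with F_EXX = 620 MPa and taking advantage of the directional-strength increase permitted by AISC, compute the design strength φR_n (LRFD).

φR_n ≈ 576 kN

t_e = 0.707 × 8 = 5.656 mm; A_we = 5.656 × 300 = 1697 mm².
Directional factor: 1.0 + 0.5 sin^1.5(35°) = 1.217.
F_nw = 0.6 × 620 × 1.217 = 452.8 MPa.
φR_n = 0.75 × 452.8 × 1697 × 10⁻³ = 576.2 kN.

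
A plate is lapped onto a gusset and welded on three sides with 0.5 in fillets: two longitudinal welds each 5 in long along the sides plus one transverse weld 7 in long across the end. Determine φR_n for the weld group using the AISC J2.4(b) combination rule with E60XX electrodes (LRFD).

φR_n ≈ 181 kip

E60XX → F_EXX = 60 ksi.
t_e = 0.707 × 0.5 = 0.3535 in.
R_nwl = 0.6 × 60 × 0.3535 × 10 = 127.3 kip (longitudinal, 2 welds).
R_nwt = 0.6 × 60 × 0.3535 × 7 = 89.08 kip (transverse, base value).
(i) R_nwl + R_nwt = 216.3 kip; (ii) 0.85 R_nwl + 1.5 R_nwt = 241.8 kip.
R_n = max = 241.8 kip [governs: (ii)]; φR_n = 181.3 kip.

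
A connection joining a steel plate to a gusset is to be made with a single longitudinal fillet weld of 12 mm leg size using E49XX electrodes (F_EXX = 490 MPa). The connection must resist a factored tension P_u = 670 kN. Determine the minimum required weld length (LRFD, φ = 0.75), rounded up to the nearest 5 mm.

L = 360 mm

Throat t_e = 0.707 × 12 = 8.484 mm.
φr_n = 0.75 × 0.6 × 490 × 8.484 × 10⁻³ = 1.871 kN/mm.
L_req = P_u / φr_n = 670 / 1.871 = 358.2 mm total.
Round up → use L = 360 mm.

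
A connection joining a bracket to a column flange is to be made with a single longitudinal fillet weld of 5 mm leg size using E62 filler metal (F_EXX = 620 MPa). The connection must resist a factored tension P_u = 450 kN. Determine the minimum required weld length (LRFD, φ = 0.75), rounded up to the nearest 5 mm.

L = 460 mm

Throat t_e = 0.707 × 5 = 3.535 mm.
φr_n = 0.75 × 0.6 × 620 × 3.535 × 10⁻³ = 0.9863 kN/mm.
L_req = P_u / φr_n = 450 / 0.9863 = 456.3 mm total.
Round up → use L = 460 mm.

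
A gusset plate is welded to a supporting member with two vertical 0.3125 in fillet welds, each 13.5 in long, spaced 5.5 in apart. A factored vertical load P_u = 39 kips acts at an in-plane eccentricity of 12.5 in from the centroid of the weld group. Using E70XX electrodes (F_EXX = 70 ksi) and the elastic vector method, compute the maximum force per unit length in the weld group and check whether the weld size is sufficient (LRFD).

Total weld length L_w = 27 in. Treat welds as unit-width lines.
Polar moment about centroid: J = 2[d³/12 + d(b/2)²] = 2[13.5³/12 + 13.5×2.75²] = 614.2 in³.
Direct shear f_v = P/L_w = 39 / 27 = 1.444 kip/in (vertical).
Torsion M = P·e = 39 × 12.5 = 487.5 kip·in.
Critical point at (x, y) = (2.75, 6.75) from centroid. f_tx = M·y/J = 5.357 kip/in; f_ty = M·x/J = 2.183 kip/in.
Resultant f_max = √[f_tx² + (f_v + f_ty)²] = √[5.357² + (1.444 + 2.183)²] = 6.469 kip/in.
Capacity per unit length: φr_n = 0.75 × 0.6 × 70 × (0.707 × 0.3125) = 6.96 kip/in.
6.469 ≤ 6.96 → adequate.

f_max ≈ 6.47 kip/in; adequate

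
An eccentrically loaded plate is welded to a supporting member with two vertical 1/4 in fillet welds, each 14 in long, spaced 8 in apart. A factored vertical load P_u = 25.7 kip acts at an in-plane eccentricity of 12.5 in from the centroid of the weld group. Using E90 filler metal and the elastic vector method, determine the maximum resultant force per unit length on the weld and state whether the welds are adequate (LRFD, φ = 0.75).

f_max ≈ 3.41 kip/in; adequate

E90XX → F_EXX = 90 ksi.
Total weld length L_w = 28 in. Treat welds as unit-width lines.
Polar moment about centroid: J = 2[d³/12 + d(b/2)²] = 2[14³/12 + 14×4²] = 905.3 in³.
Direct shear f_v = P/L_w = 25.7 / 28 = 0.9179 kip/in (vertical).
Torsion M = P·e = 25.7 × 12.5 = 321.25 kip·in.
Critical point at (x, y) = (4, 7) from centroid. f_tx = M·y/J = 2.484 kip/in; f_ty = M·x/J = 1.419 kip/in.
Resultant f_max = √[f_tx² + (f_v + f_ty)²] = √[2.484² + (0.9179 + 1.419)²] = 3.411 kip/in.
Capacity per unit length: φr_n = 0.75 × 0.6 × 90 × (0.707 × 0.25) = 7.158 kip/in.
3.411 ≤ 7.158 → adequate.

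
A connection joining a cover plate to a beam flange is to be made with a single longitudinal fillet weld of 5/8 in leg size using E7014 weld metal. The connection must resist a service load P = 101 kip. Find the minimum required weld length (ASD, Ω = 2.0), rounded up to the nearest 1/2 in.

L = 11 in

E70XX → F_EXX = 70 ksi.
Throat t_e = 0.707 × 0.625 = 0.4419 in.
r_n/Ω = (0.6 × 70 × 0.4419) / 2.0 = 9.279 kip/in.
L_req = P / (r_n/Ω) = 101 / 9.279 = 10.88 in total.
Round up → use L = 11 in.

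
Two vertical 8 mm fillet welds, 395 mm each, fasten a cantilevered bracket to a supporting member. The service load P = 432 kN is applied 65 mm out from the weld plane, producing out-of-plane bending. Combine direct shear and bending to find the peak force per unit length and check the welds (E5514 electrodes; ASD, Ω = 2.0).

f_max ≈ 768 N/mm; adequate

E55XX → F_EXX = 550 MPa.
L_w = 2 × 395 = 790 mm; section modulus (unit throat) S = 2 × L²/6 = 52010 mm².
Direct shear f_v = P/L_w = 432×10³/790 = 546.8 N/mm.
Moment M = P × e = 432×10³ × 65 = 28080000 N·mm; bending f_b = M/S = 539.9 N/mm.
f_max = √(f_v² + f_b²) = √(546.8² + 539.9²) = 768.5 N/mm.
r_n/Ω = (1/2.0) × 0.6 × 550 × (0.707 × 8) = 933.2 N/mm → adequate.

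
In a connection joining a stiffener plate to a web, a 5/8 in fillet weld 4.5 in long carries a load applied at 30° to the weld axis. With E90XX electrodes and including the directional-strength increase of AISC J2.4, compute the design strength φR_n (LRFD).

φR_n ≈ 94.8 kips

E90XX → F_EXX = 90 ksi.
t_e = 0.707 × 0.625 = 0.4419 in; A_we = 0.4419 × 4.5 = 1.988 in².
Directional factor: 1.0 + 0.5 sin^1.5(30°) = 1.177.
F_nw = 0.6 × 90 × 1.177 = 63.55 ksi.
φR_n = 0.75 × 63.55 × 1.988 = 94.77 kips.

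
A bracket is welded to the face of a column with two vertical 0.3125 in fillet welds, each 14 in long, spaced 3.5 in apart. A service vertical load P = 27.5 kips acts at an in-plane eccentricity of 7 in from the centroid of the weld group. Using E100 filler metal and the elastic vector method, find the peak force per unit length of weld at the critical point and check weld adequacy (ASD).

E100XX → F_EXX = 100 ksi.
Total weld length L_w = 28 in. Treat welds as unit-width lines.
Polar moment about centroid: J = 2[d³/12 + d(b/2)²] = 2[14³/12 + 14×1.75²] = 543.1 in³.
Direct shear f_v = P/L_w = 27.5 / 28 = 0.9821 kip/in (vertical).
Torsion M = P·e = 27.5 × 7 = 192.5 kip·in.
Critical point at (x, y) = (1.75, 7) from centroid. f_tx = M·y/J = 2.481 kip/in; f_ty = M·x/J = 0.6203 kip/in.
Resultant f_max = √[f_tx² + (f_v + f_ty)²] = √[2.481² + (0.9821 + 0.6203)²] = 2.954 kip/in.
Capacity per unit length: r_n/Ω = (1/2.0) × 0.6 × 100 × (0.707 × 0.3125) = 6.628 kip/in.
2.954 ≤ 6.628 → adequate.

f_max ≈ 2.95 kip/in; adequate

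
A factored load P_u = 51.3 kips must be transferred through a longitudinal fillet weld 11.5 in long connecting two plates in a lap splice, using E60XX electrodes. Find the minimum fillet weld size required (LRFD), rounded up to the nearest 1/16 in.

w = 1/4 in

E60XX → F_EXX = 60 ksi.
Total weld length L = 11.5 in.
Required throat t_e = P_u / (φ × 0.6 F_EXX × L) = 51.3 / (0.75 × 0.6 × 60 × 11.5) = 0.1652 in.
Required leg w = t_e / 0.707 = 0.2337 in → use 1/4 in.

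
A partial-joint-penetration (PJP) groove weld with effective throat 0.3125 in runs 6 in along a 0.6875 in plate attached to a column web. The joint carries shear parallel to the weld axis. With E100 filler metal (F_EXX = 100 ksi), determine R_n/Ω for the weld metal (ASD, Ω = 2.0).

R_n/Ω ≈ 56.2 kip

Effective throat (given) t_e = 0.3125 in.
A_we = 0.3125 × 6 = 1.875 in².
F_nw = 0.6 F_EXX = 60 ksi.
R_n/Ω = (60 × 1.875) / 2.0 = 56.25 kip.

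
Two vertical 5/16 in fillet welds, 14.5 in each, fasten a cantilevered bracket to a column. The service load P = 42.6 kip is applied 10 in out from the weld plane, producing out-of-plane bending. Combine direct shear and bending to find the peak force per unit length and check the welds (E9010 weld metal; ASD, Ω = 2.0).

f_max ≈ 6.25 kip/in; NOT adequate

E90XX → F_EXX = 90 ksi.
L_w = 2 × 14.5 = 29 in; section modulus (unit throat) S = 2 × L²/6 = 70.08 in².
Direct shear f_v = P/L_w = 42.6/29 = 1.469 kip/in.
Moment M = P × e = 42.6 × 10 = 426 kip·in; bending f_b = M/S = 6.078 kip/in.
f_max = √(f_v² + f_b²) = √(1.469² + 6.078²) = 6.253 kip/in.
r_n/Ω = (1/2.0) × 0.6 × 90 × (0.707 × 0.3125) = 5.965 kip/in → NOT adequate.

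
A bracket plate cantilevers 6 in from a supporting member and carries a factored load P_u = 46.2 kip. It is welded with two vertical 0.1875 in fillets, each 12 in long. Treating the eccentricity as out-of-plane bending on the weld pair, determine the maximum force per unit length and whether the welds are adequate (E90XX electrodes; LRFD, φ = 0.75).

f_max ≈ 6.09 kip/in; NOT adequate

E90XX → F_EXX = 90 ksi.
L_w = 2 × 12 = 24 in; section modulus (unit throat) S = 2 × L²/6 = 48 in².
Direct shear f_v = P/L_w = 46.2/24 = 1.925 kip/in.
Moment M = P × e = 46.2 × 6 = 277.2 kip·in; bending f_b = M/S = 5.775 kip/in.
f_max = √(f_v² + f_b²) = √(1.925² + 5.775²) = 6.087 kip/in.
φr_n = 0.75 × 0.6 × 90 × (0.707 × 0.1875) = 5.369 kip/in → NOT adequate.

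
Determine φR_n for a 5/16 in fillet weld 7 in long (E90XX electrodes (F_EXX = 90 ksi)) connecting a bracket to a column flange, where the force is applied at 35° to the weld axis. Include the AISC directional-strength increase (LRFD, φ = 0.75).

t_e = 0.707 × 0.3125 = 0.2209 in; A_we = 0.2209 × 7 = 1.547 in².
Directional factor: 1.0 + 0.5 sin^1.5(35°) = 1.217.
F_nw = 0.6 × 90 × 1.217 = 65.73 ksi.
φR_n = 0.75 × 65.73 × 1.547 = 76.24 kips.

φR_n ≈ 76.2 kips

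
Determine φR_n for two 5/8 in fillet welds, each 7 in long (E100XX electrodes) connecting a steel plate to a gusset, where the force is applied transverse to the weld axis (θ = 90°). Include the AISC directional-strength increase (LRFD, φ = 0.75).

E100XX → F_EXX = 100 ksi.
t_e = 0.707 × 0.625 = 0.4419 in; A_we = 0.4419 × 14 = 6.186 in².
Directional factor: 1.0 + 0.5 sin^1.5(90°) = 1.5.
F_nw = 0.6 × 100 × 1.5 = 90 ksi.
φR_n = 0.75 × 90 × 6.186 = 417.6 kips.

φR_n ≈ 418 kips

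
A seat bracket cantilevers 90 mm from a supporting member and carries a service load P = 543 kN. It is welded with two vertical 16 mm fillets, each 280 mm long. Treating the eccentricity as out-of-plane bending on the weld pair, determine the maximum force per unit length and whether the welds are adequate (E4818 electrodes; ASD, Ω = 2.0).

E48XX → F_EXX = 480 MPa.
L_w = 2 × 280 = 560 mm; section modulus (unit throat) S = 2 × L²/6 = 26130 mm².
Direct shear f_v = P/L_w = 543×10³/560 = 969.6 N/mm.
Moment M = P × e = 543×10³ × 90 = 48870000 N·mm; bending f_b = M/S = 1870 N/mm.
f_max = √(f_v² + f_b²) = √(969.6² + 1870²) = 2106 N/mm.
r_n/Ω = (1/2.0) × 0.6 × 480 × (0.707 × 16) = 1629 N/mm → NOT adequate.

f_max ≈ 2110 N/mm; NOT adequate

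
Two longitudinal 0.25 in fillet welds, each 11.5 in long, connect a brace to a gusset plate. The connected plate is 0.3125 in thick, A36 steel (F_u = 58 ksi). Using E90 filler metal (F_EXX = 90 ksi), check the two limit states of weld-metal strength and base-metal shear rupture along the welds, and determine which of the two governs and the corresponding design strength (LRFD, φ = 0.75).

t_e = 0.707 × 0.25 = 0.1767 in; L = 23 in.
Weld metal: φR_n = 0.75 × 0.6 × 90 × 0.1767 × 23 = 164.6 kip.
Base metal (shear rupture): φR_n = 0.75 × 0.6 × 58 × 0.3125 × 23 = 187.6 kip.
Governing: weld metal.

φR_n ≈ 165 kip (weld metal governs)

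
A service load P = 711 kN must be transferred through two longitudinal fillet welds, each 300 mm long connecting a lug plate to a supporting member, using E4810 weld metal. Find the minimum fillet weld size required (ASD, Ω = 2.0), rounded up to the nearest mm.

E48XX → F_EXX = 480 MPa.
Total weld length L = 600 mm.
Required throat t_e = P × Ω / (0.6 F_EXX × L) = 711 × 2.0 / (0.6 × 480 × 600 × 10⁻³) = 8.229 mm.
Required leg w = t_e / 0.707 = 11.64 mm → use 12 mm.

w = 12 mm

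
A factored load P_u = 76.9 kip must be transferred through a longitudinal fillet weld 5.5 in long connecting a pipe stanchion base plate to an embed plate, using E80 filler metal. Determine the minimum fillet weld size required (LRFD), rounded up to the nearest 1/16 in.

w = 9/16 in

E80XX → F_EXX = 80 ksi.
Total weld length L = 5.5 in.
Required throat t_e = P_u / (φ × 0.6 F_EXX × L) = 76.9 / (0.75 × 0.6 × 80 × 5.5) = 0.3884 in.
Required leg w = t_e / 0.707 = 0.5493 in → use 9/16 in.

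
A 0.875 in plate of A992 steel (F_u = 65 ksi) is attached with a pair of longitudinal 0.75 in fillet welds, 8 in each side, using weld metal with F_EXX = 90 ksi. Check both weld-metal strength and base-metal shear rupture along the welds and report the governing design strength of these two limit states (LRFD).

φR_n ≈ 344 kip (weld metal governs)

t_e = 0.707 × 0.75 = 0.5302 in; L = 16 in.
Weld metal: φR_n = 0.75 × 0.6 × 90 × 0.5302 × 16 = 343.6 kip.
Base metal (shear rupture): φR_n = 0.75 × 0.6 × 65 × 0.875 × 16 = 409.5 kip.
Governing: weld metal.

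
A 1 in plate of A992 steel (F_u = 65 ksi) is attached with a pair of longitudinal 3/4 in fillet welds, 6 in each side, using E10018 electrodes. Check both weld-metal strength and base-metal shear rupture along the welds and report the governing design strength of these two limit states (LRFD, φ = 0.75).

E100XX → F_EXX = 100 ksi.
t_e = 0.707 × 0.75 = 0.5302 in; L = 12 in.
Weld metal: φR_n = 0.75 × 0.6 × 100 × 0.5302 × 12 = 286.3 kips.
Base metal (shear rupture): φR_n = 0.75 × 0.6 × 65 × 1 × 12 = 351 kips.
Governing: weld metal.

φR_n ≈ 286 kips (weld metal governs)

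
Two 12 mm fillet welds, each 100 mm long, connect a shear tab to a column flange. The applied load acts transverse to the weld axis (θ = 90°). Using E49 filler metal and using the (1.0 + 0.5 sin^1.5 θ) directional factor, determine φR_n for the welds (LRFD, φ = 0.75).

E49XX → F_EXX = 490 MPa.
t_e = 0.707 × 12 = 8.484 mm; A_we = 8.484 × 200 = 1697 mm².
Directional factor: 1.0 + 0.5 sin^1.5(90°) = 1.5.
F_nw = 0.6 × 490 × 1.5 = 441 MPa.
φR_n = 0.75 × 441 × 1697 × 10⁻³ = 561.2 kN.

φR_n ≈ 561 kN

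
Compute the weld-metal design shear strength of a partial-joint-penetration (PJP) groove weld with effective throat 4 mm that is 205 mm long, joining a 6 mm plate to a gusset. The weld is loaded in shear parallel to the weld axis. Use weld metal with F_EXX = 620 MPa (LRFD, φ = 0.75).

Effective throat (given) t_e = 4 mm.
A_we = 4 × 205 = 820 mm².
F_nw = 0.6 F_EXX = 372 MPa.
φR_n = 0.75 × 372 × 820 × 10⁻³ = 228.8 kN.

φR_n ≈ 229 kN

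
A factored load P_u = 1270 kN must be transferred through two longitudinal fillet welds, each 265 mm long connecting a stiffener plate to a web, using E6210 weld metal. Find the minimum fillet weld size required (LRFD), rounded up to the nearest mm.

E62XX → F_EXX = 620 MPa.
Total weld length L = 530 mm.
Required throat t_e = P_u / (φ × 0.6 F_EXX × L) = 1270 / (0.75 × 0.6 × 620 × 530 × 10⁻³) = 8.589 mm.
Required leg w = t_e / 0.707 = 12.15 mm → use 13 mm.

w = 13 mm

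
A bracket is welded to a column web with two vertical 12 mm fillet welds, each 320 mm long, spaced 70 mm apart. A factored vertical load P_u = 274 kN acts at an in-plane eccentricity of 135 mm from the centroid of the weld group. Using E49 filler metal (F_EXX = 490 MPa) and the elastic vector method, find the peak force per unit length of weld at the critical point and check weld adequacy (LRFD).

f_max ≈ 1140 N/mm; adequate

Total weld length L_w = 640 mm. Treat welds as unit-width lines.
Polar moment about centroid: J = 2[d³/12 + d(b/2)²] = 2[320³/12 + 320×35²] = 6245000 mm³.
Direct shear f_v = P/L_w = 274×10³ / 640 = 428.1 N/mm (vertical).
Torsion M = P·e = 274×10³ × 135 = 36990000 N·mm.
Critical point at (x, y) = (35, 160) from centroid. f_tx = M·y/J = 947.7 N/mm; f_ty = M·x/J = 207.3 N/mm.
Resultant f_max = √[f_tx² + (f_v + f_ty)²] = √[947.7² + (428.1 + 207.3)²] = 1141 N/mm.
Capacity per unit length: φr_n = 0.75 × 0.6 × 490 × (0.707 × 12) = 1871 N/mm.
1141 ≤ 1871 → adequate.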